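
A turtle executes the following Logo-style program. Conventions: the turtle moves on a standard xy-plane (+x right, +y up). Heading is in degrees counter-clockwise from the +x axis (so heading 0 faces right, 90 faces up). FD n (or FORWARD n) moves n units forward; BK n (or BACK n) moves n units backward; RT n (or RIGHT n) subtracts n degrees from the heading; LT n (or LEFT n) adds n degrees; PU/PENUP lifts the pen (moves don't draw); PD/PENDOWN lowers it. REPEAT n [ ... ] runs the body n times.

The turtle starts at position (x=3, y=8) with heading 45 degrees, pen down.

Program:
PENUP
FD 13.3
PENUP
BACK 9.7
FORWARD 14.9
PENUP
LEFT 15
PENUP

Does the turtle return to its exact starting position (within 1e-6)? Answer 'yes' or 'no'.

Answer: no

Derivation:
Executing turtle program step by step:
Start: pos=(3,8), heading=45, pen down
PU: pen up
FD 13.3: (3,8) -> (12.405,17.405) [heading=45, move]
PU: pen up
BK 9.7: (12.405,17.405) -> (5.546,10.546) [heading=45, move]
FD 14.9: (5.546,10.546) -> (16.081,21.081) [heading=45, move]
PU: pen up
LT 15: heading 45 -> 60
PU: pen up
Final: pos=(16.081,21.081), heading=60, 0 segment(s) drawn

Start position: (3, 8)
Final position: (16.081, 21.081)
Distance = 18.5; >= 1e-6 -> NOT closed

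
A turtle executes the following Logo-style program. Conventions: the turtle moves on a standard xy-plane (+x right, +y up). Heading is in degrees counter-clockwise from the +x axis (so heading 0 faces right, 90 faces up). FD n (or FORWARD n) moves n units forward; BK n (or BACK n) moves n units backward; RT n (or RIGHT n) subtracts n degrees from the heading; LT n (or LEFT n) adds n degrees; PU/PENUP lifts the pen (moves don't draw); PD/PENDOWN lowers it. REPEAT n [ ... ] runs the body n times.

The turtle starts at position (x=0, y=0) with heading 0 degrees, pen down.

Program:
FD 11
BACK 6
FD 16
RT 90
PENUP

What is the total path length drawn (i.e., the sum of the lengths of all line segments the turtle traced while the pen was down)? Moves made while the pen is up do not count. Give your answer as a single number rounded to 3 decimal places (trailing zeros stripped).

Answer: 33

Derivation:
Executing turtle program step by step:
Start: pos=(0,0), heading=0, pen down
FD 11: (0,0) -> (11,0) [heading=0, draw]
BK 6: (11,0) -> (5,0) [heading=0, draw]
FD 16: (5,0) -> (21,0) [heading=0, draw]
RT 90: heading 0 -> 270
PU: pen up
Final: pos=(21,0), heading=270, 3 segment(s) drawn

Segment lengths:
  seg 1: (0,0) -> (11,0), length = 11
  seg 2: (11,0) -> (5,0), length = 6
  seg 3: (5,0) -> (21,0), length = 16
Total = 33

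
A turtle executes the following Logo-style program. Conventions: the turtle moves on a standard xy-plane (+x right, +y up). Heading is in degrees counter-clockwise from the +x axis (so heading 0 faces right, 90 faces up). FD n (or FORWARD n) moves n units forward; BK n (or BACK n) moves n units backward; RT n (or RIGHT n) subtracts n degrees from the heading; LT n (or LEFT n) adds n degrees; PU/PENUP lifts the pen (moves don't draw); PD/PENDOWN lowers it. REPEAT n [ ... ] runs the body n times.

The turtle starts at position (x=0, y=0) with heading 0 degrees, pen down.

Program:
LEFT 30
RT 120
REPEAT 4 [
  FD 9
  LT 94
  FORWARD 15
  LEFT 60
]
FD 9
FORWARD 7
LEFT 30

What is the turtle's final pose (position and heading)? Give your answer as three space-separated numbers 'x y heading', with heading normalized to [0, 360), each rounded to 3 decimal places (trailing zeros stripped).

Answer: -2.91 9.227 196

Derivation:
Executing turtle program step by step:
Start: pos=(0,0), heading=0, pen down
LT 30: heading 0 -> 30
RT 120: heading 30 -> 270
REPEAT 4 [
  -- iteration 1/4 --
  FD 9: (0,0) -> (0,-9) [heading=270, draw]
  LT 94: heading 270 -> 4
  FD 15: (0,-9) -> (14.963,-7.954) [heading=4, draw]
  LT 60: heading 4 -> 64
  -- iteration 2/4 --
  FD 9: (14.963,-7.954) -> (18.909,0.135) [heading=64, draw]
  LT 94: heading 64 -> 158
  FD 15: (18.909,0.135) -> (5.001,5.755) [heading=158, draw]
  LT 60: heading 158 -> 218
  -- iteration 3/4 --
  FD 9: (5.001,5.755) -> (-2.091,0.214) [heading=218, draw]
  LT 94: heading 218 -> 312
  FD 15: (-2.091,0.214) -> (7.946,-10.934) [heading=312, draw]
  LT 60: heading 312 -> 12
  -- iteration 4/4 --
  FD 9: (7.946,-10.934) -> (16.749,-9.062) [heading=12, draw]
  LT 94: heading 12 -> 106
  FD 15: (16.749,-9.062) -> (12.615,5.357) [heading=106, draw]
  LT 60: heading 106 -> 166
]
FD 9: (12.615,5.357) -> (3.882,7.534) [heading=166, draw]
FD 7: (3.882,7.534) -> (-2.91,9.227) [heading=166, draw]
LT 30: heading 166 -> 196
Final: pos=(-2.91,9.227), heading=196, 10 segment(s) drawn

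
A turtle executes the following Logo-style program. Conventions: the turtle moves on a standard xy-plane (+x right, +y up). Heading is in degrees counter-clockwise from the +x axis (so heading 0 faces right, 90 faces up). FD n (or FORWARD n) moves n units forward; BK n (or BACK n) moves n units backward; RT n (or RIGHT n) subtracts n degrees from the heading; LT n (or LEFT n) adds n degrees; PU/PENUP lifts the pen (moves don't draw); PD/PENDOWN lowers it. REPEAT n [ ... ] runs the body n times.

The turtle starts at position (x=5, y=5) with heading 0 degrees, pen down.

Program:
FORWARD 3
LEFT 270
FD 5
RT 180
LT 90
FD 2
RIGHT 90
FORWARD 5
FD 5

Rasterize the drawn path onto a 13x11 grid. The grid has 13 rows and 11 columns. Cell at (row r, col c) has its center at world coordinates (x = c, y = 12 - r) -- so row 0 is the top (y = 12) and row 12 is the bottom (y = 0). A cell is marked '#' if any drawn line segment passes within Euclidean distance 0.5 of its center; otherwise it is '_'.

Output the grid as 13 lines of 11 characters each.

Answer: ___________
___________
______#____
______#____
______#____
______#____
______#____
_____####__
______#_#__
______#_#__
______#_#__
______#_#__
______###__

Derivation:
Segment 0: (5,5) -> (8,5)
Segment 1: (8,5) -> (8,0)
Segment 2: (8,0) -> (6,0)
Segment 3: (6,0) -> (6,5)
Segment 4: (6,5) -> (6,10)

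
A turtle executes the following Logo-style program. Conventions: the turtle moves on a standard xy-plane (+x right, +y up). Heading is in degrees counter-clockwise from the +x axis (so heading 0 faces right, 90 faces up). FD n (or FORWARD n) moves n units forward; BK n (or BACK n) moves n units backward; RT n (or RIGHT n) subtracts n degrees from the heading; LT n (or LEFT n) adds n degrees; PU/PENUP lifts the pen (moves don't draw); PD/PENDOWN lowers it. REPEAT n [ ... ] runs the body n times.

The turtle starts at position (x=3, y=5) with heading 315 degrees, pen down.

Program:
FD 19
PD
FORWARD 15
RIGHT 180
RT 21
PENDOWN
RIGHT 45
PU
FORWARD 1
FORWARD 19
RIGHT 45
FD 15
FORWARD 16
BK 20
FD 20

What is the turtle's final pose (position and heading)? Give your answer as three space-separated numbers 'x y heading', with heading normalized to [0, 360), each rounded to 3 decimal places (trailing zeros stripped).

Executing turtle program step by step:
Start: pos=(3,5), heading=315, pen down
FD 19: (3,5) -> (16.435,-8.435) [heading=315, draw]
PD: pen down
FD 15: (16.435,-8.435) -> (27.042,-19.042) [heading=315, draw]
RT 180: heading 315 -> 135
RT 21: heading 135 -> 114
PD: pen down
RT 45: heading 114 -> 69
PU: pen up
FD 1: (27.042,-19.042) -> (27.4,-18.108) [heading=69, move]
FD 19: (27.4,-18.108) -> (34.209,-0.37) [heading=69, move]
RT 45: heading 69 -> 24
FD 15: (34.209,-0.37) -> (47.912,5.731) [heading=24, move]
FD 16: (47.912,5.731) -> (62.529,12.239) [heading=24, move]
BK 20: (62.529,12.239) -> (44.258,4.104) [heading=24, move]
FD 20: (44.258,4.104) -> (62.529,12.239) [heading=24, move]
Final: pos=(62.529,12.239), heading=24, 2 segment(s) drawn

Answer: 62.529 12.239 24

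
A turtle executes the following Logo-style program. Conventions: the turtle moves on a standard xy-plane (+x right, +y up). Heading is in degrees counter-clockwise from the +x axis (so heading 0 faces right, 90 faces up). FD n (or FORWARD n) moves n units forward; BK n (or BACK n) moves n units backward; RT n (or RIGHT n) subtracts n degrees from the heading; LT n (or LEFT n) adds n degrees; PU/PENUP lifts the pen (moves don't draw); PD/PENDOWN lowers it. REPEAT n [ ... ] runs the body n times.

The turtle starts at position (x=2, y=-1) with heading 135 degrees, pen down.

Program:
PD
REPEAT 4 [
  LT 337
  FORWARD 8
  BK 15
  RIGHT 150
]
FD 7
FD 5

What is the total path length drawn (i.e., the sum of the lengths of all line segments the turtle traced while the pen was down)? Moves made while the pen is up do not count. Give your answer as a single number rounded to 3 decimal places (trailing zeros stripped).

Executing turtle program step by step:
Start: pos=(2,-1), heading=135, pen down
PD: pen down
REPEAT 4 [
  -- iteration 1/4 --
  LT 337: heading 135 -> 112
  FD 8: (2,-1) -> (-0.997,6.417) [heading=112, draw]
  BK 15: (-0.997,6.417) -> (4.622,-7.49) [heading=112, draw]
  RT 150: heading 112 -> 322
  -- iteration 2/4 --
  LT 337: heading 322 -> 299
  FD 8: (4.622,-7.49) -> (8.501,-14.487) [heading=299, draw]
  BK 15: (8.501,-14.487) -> (1.229,-1.368) [heading=299, draw]
  RT 150: heading 299 -> 149
  -- iteration 3/4 --
  LT 337: heading 149 -> 126
  FD 8: (1.229,-1.368) -> (-3.474,5.104) [heading=126, draw]
  BK 15: (-3.474,5.104) -> (5.343,-7.031) [heading=126, draw]
  RT 150: heading 126 -> 336
  -- iteration 4/4 --
  LT 337: heading 336 -> 313
  FD 8: (5.343,-7.031) -> (10.799,-12.882) [heading=313, draw]
  BK 15: (10.799,-12.882) -> (0.569,-1.912) [heading=313, draw]
  RT 150: heading 313 -> 163
]
FD 7: (0.569,-1.912) -> (-6.125,0.135) [heading=163, draw]
FD 5: (-6.125,0.135) -> (-10.907,1.597) [heading=163, draw]
Final: pos=(-10.907,1.597), heading=163, 10 segment(s) drawn

Segment lengths:
  seg 1: (2,-1) -> (-0.997,6.417), length = 8
  seg 2: (-0.997,6.417) -> (4.622,-7.49), length = 15
  seg 3: (4.622,-7.49) -> (8.501,-14.487), length = 8
  seg 4: (8.501,-14.487) -> (1.229,-1.368), length = 15
  seg 5: (1.229,-1.368) -> (-3.474,5.104), length = 8
  seg 6: (-3.474,5.104) -> (5.343,-7.031), length = 15
  seg 7: (5.343,-7.031) -> (10.799,-12.882), length = 8
  seg 8: (10.799,-12.882) -> (0.569,-1.912), length = 15
  seg 9: (0.569,-1.912) -> (-6.125,0.135), length = 7
  seg 10: (-6.125,0.135) -> (-10.907,1.597), length = 5
Total = 104

Answer: 104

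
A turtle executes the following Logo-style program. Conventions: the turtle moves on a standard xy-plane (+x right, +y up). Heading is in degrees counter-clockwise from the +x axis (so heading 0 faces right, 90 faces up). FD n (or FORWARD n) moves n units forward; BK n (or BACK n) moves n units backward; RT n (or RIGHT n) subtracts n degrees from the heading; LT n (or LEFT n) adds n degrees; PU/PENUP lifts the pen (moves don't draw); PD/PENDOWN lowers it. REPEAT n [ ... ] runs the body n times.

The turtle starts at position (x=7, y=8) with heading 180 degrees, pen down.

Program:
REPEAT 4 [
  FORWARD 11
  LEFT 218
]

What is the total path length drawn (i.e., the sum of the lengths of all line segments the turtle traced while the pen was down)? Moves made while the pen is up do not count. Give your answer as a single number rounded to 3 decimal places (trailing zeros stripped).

Answer: 44

Derivation:
Executing turtle program step by step:
Start: pos=(7,8), heading=180, pen down
REPEAT 4 [
  -- iteration 1/4 --
  FD 11: (7,8) -> (-4,8) [heading=180, draw]
  LT 218: heading 180 -> 38
  -- iteration 2/4 --
  FD 11: (-4,8) -> (4.668,14.772) [heading=38, draw]
  LT 218: heading 38 -> 256
  -- iteration 3/4 --
  FD 11: (4.668,14.772) -> (2.007,4.099) [heading=256, draw]
  LT 218: heading 256 -> 114
  -- iteration 4/4 --
  FD 11: (2.007,4.099) -> (-2.467,14.148) [heading=114, draw]
  LT 218: heading 114 -> 332
]
Final: pos=(-2.467,14.148), heading=332, 4 segment(s) drawn

Segment lengths:
  seg 1: (7,8) -> (-4,8), length = 11
  seg 2: (-4,8) -> (4.668,14.772), length = 11
  seg 3: (4.668,14.772) -> (2.007,4.099), length = 11
  seg 4: (2.007,4.099) -> (-2.467,14.148), length = 11
Total = 44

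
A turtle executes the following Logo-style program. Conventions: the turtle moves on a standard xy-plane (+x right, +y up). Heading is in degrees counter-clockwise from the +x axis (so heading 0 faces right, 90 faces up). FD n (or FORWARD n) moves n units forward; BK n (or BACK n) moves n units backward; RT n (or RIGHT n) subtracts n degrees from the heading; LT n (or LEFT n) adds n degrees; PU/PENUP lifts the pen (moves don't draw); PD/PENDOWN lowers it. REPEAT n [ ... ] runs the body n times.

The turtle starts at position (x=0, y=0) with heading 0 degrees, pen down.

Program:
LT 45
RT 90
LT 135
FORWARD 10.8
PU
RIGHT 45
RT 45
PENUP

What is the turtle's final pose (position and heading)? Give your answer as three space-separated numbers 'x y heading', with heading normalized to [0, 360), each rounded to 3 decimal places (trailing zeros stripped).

Executing turtle program step by step:
Start: pos=(0,0), heading=0, pen down
LT 45: heading 0 -> 45
RT 90: heading 45 -> 315
LT 135: heading 315 -> 90
FD 10.8: (0,0) -> (0,10.8) [heading=90, draw]
PU: pen up
RT 45: heading 90 -> 45
RT 45: heading 45 -> 0
PU: pen up
Final: pos=(0,10.8), heading=0, 1 segment(s) drawn

Answer: 0 10.8 0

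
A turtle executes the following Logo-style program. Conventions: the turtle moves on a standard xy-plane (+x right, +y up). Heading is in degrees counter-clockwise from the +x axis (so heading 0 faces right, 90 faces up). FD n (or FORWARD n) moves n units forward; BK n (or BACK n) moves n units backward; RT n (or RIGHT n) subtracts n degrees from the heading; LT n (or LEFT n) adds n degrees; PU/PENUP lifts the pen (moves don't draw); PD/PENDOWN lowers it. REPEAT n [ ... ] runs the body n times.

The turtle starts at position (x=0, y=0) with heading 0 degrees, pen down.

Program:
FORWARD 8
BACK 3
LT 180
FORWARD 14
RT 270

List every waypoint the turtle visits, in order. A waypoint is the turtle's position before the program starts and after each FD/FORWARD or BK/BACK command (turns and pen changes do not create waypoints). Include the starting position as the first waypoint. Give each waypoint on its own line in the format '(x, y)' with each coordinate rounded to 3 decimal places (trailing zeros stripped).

Executing turtle program step by step:
Start: pos=(0,0), heading=0, pen down
FD 8: (0,0) -> (8,0) [heading=0, draw]
BK 3: (8,0) -> (5,0) [heading=0, draw]
LT 180: heading 0 -> 180
FD 14: (5,0) -> (-9,0) [heading=180, draw]
RT 270: heading 180 -> 270
Final: pos=(-9,0), heading=270, 3 segment(s) drawn
Waypoints (4 total):
(0, 0)
(8, 0)
(5, 0)
(-9, 0)

Answer: (0, 0)
(8, 0)
(5, 0)
(-9, 0)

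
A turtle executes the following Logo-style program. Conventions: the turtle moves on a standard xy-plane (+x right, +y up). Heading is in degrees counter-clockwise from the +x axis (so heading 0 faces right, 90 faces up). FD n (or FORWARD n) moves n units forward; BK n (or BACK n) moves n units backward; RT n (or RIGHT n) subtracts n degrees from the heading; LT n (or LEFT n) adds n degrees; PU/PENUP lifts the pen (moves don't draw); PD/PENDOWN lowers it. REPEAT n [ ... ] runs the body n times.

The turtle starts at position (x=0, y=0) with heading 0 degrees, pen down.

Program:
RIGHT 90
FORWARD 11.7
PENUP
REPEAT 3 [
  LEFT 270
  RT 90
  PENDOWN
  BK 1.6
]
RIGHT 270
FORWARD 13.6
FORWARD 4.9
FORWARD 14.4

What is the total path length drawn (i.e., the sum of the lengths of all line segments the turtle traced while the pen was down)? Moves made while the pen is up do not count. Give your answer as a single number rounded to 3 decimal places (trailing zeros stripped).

Answer: 49.4

Derivation:
Executing turtle program step by step:
Start: pos=(0,0), heading=0, pen down
RT 90: heading 0 -> 270
FD 11.7: (0,0) -> (0,-11.7) [heading=270, draw]
PU: pen up
REPEAT 3 [
  -- iteration 1/3 --
  LT 270: heading 270 -> 180
  RT 90: heading 180 -> 90
  PD: pen down
  BK 1.6: (0,-11.7) -> (0,-13.3) [heading=90, draw]
  -- iteration 2/3 --
  LT 270: heading 90 -> 0
  RT 90: heading 0 -> 270
  PD: pen down
  BK 1.6: (0,-13.3) -> (0,-11.7) [heading=270, draw]
  -- iteration 3/3 --
  LT 270: heading 270 -> 180
  RT 90: heading 180 -> 90
  PD: pen down
  BK 1.6: (0,-11.7) -> (0,-13.3) [heading=90, draw]
]
RT 270: heading 90 -> 180
FD 13.6: (0,-13.3) -> (-13.6,-13.3) [heading=180, draw]
FD 4.9: (-13.6,-13.3) -> (-18.5,-13.3) [heading=180, draw]
FD 14.4: (-18.5,-13.3) -> (-32.9,-13.3) [heading=180, draw]
Final: pos=(-32.9,-13.3), heading=180, 7 segment(s) drawn

Segment lengths:
  seg 1: (0,0) -> (0,-11.7), length = 11.7
  seg 2: (0,-11.7) -> (0,-13.3), length = 1.6
  seg 3: (0,-13.3) -> (0,-11.7), length = 1.6
  seg 4: (0,-11.7) -> (0,-13.3), length = 1.6
  seg 5: (0,-13.3) -> (-13.6,-13.3), length = 13.6
  seg 6: (-13.6,-13.3) -> (-18.5,-13.3), length = 4.9
  seg 7: (-18.5,-13.3) -> (-32.9,-13.3), length = 14.4
Total = 49.4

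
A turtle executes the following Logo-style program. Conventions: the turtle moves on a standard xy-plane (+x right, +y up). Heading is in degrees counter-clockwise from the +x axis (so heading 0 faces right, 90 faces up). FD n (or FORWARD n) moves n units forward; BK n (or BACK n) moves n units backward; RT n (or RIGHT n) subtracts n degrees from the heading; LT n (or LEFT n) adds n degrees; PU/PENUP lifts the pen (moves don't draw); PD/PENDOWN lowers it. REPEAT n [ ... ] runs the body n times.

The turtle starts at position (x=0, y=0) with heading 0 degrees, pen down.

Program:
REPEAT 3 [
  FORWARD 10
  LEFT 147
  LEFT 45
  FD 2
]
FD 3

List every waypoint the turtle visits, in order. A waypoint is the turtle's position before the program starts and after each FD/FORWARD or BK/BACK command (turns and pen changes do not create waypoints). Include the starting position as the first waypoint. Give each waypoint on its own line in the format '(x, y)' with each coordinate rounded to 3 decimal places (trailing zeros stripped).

Executing turtle program step by step:
Start: pos=(0,0), heading=0, pen down
REPEAT 3 [
  -- iteration 1/3 --
  FD 10: (0,0) -> (10,0) [heading=0, draw]
  LT 147: heading 0 -> 147
  LT 45: heading 147 -> 192
  FD 2: (10,0) -> (8.044,-0.416) [heading=192, draw]
  -- iteration 2/3 --
  FD 10: (8.044,-0.416) -> (-1.738,-2.495) [heading=192, draw]
  LT 147: heading 192 -> 339
  LT 45: heading 339 -> 24
  FD 2: (-1.738,-2.495) -> (0.089,-1.681) [heading=24, draw]
  -- iteration 3/3 --
  FD 10: (0.089,-1.681) -> (9.225,2.386) [heading=24, draw]
  LT 147: heading 24 -> 171
  LT 45: heading 171 -> 216
  FD 2: (9.225,2.386) -> (7.607,1.21) [heading=216, draw]
]
FD 3: (7.607,1.21) -> (5.18,-0.553) [heading=216, draw]
Final: pos=(5.18,-0.553), heading=216, 7 segment(s) drawn
Waypoints (8 total):
(0, 0)
(10, 0)
(8.044, -0.416)
(-1.738, -2.495)
(0.089, -1.681)
(9.225, 2.386)
(7.607, 1.21)
(5.18, -0.553)

Answer: (0, 0)
(10, 0)
(8.044, -0.416)
(-1.738, -2.495)
(0.089, -1.681)
(9.225, 2.386)
(7.607, 1.21)
(5.18, -0.553)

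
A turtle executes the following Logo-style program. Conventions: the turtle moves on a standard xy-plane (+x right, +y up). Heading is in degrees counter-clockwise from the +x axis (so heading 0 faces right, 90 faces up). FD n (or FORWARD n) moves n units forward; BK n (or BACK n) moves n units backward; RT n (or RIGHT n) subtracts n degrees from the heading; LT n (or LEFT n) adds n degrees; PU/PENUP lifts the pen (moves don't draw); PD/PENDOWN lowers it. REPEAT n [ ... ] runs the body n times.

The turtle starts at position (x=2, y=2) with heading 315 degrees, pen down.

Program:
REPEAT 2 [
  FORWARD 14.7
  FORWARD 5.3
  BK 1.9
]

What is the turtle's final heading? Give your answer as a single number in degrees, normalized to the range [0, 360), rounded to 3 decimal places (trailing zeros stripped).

Executing turtle program step by step:
Start: pos=(2,2), heading=315, pen down
REPEAT 2 [
  -- iteration 1/2 --
  FD 14.7: (2,2) -> (12.394,-8.394) [heading=315, draw]
  FD 5.3: (12.394,-8.394) -> (16.142,-12.142) [heading=315, draw]
  BK 1.9: (16.142,-12.142) -> (14.799,-10.799) [heading=315, draw]
  -- iteration 2/2 --
  FD 14.7: (14.799,-10.799) -> (25.193,-21.193) [heading=315, draw]
  FD 5.3: (25.193,-21.193) -> (28.941,-24.941) [heading=315, draw]
  BK 1.9: (28.941,-24.941) -> (27.597,-23.597) [heading=315, draw]
]
Final: pos=(27.597,-23.597), heading=315, 6 segment(s) drawn

Answer: 315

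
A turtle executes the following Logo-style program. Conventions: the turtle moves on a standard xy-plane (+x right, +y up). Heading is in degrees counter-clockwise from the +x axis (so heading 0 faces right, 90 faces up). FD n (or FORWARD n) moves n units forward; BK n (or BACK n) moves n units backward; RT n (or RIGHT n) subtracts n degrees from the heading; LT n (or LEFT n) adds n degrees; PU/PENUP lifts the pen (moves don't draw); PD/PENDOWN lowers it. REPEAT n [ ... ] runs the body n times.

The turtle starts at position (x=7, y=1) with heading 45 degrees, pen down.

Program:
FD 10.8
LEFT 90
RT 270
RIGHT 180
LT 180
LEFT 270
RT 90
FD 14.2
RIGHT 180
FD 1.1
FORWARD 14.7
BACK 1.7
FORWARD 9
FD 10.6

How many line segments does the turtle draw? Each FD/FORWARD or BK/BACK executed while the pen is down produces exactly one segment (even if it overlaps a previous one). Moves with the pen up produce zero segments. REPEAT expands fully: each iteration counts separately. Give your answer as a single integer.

Answer: 7

Derivation:
Executing turtle program step by step:
Start: pos=(7,1), heading=45, pen down
FD 10.8: (7,1) -> (14.637,8.637) [heading=45, draw]
LT 90: heading 45 -> 135
RT 270: heading 135 -> 225
RT 180: heading 225 -> 45
LT 180: heading 45 -> 225
LT 270: heading 225 -> 135
RT 90: heading 135 -> 45
FD 14.2: (14.637,8.637) -> (24.678,18.678) [heading=45, draw]
RT 180: heading 45 -> 225
FD 1.1: (24.678,18.678) -> (23.9,17.9) [heading=225, draw]
FD 14.7: (23.9,17.9) -> (13.505,7.505) [heading=225, draw]
BK 1.7: (13.505,7.505) -> (14.707,8.707) [heading=225, draw]
FD 9: (14.707,8.707) -> (8.344,2.344) [heading=225, draw]
FD 10.6: (8.344,2.344) -> (0.848,-5.152) [heading=225, draw]
Final: pos=(0.848,-5.152), heading=225, 7 segment(s) drawn
Segments drawn: 7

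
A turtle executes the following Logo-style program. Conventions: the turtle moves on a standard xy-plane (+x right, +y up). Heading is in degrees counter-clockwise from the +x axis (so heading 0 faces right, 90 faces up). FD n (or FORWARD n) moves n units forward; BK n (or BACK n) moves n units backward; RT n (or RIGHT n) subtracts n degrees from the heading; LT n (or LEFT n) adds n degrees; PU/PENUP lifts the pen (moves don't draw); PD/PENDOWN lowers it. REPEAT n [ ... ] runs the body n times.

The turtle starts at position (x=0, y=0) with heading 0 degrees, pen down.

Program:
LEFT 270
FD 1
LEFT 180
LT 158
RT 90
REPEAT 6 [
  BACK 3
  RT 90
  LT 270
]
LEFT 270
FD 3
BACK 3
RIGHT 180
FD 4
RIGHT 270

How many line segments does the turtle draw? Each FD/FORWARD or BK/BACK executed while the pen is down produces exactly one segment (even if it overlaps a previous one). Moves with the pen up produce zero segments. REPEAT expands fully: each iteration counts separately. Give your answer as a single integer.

Answer: 10

Derivation:
Executing turtle program step by step:
Start: pos=(0,0), heading=0, pen down
LT 270: heading 0 -> 270
FD 1: (0,0) -> (0,-1) [heading=270, draw]
LT 180: heading 270 -> 90
LT 158: heading 90 -> 248
RT 90: heading 248 -> 158
REPEAT 6 [
  -- iteration 1/6 --
  BK 3: (0,-1) -> (2.782,-2.124) [heading=158, draw]
  RT 90: heading 158 -> 68
  LT 270: heading 68 -> 338
  -- iteration 2/6 --
  BK 3: (2.782,-2.124) -> (0,-1) [heading=338, draw]
  RT 90: heading 338 -> 248
  LT 270: heading 248 -> 158
  -- iteration 3/6 --
  BK 3: (0,-1) -> (2.782,-2.124) [heading=158, draw]
  RT 90: heading 158 -> 68
  LT 270: heading 68 -> 338
  -- iteration 4/6 --
  BK 3: (2.782,-2.124) -> (0,-1) [heading=338, draw]
  RT 90: heading 338 -> 248
  LT 270: heading 248 -> 158
  -- iteration 5/6 --
  BK 3: (0,-1) -> (2.782,-2.124) [heading=158, draw]
  RT 90: heading 158 -> 68
  LT 270: heading 68 -> 338
  -- iteration 6/6 --
  BK 3: (2.782,-2.124) -> (0,-1) [heading=338, draw]
  RT 90: heading 338 -> 248
  LT 270: heading 248 -> 158
]
LT 270: heading 158 -> 68
FD 3: (0,-1) -> (1.124,1.782) [heading=68, draw]
BK 3: (1.124,1.782) -> (0,-1) [heading=68, draw]
RT 180: heading 68 -> 248
FD 4: (0,-1) -> (-1.498,-4.709) [heading=248, draw]
RT 270: heading 248 -> 338
Final: pos=(-1.498,-4.709), heading=338, 10 segment(s) drawn
Segments drawn: 10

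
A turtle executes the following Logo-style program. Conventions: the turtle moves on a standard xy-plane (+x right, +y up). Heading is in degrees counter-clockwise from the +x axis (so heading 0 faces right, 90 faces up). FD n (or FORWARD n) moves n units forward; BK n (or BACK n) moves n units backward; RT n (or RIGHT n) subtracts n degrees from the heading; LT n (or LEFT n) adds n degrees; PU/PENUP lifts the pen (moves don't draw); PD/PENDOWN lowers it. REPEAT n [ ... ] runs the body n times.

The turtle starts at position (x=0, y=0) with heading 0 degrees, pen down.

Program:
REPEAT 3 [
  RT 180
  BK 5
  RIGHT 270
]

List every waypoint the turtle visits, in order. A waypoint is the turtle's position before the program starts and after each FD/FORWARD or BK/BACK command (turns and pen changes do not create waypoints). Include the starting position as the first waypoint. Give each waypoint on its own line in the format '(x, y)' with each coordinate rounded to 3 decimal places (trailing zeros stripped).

Executing turtle program step by step:
Start: pos=(0,0), heading=0, pen down
REPEAT 3 [
  -- iteration 1/3 --
  RT 180: heading 0 -> 180
  BK 5: (0,0) -> (5,0) [heading=180, draw]
  RT 270: heading 180 -> 270
  -- iteration 2/3 --
  RT 180: heading 270 -> 90
  BK 5: (5,0) -> (5,-5) [heading=90, draw]
  RT 270: heading 90 -> 180
  -- iteration 3/3 --
  RT 180: heading 180 -> 0
  BK 5: (5,-5) -> (0,-5) [heading=0, draw]
  RT 270: heading 0 -> 90
]
Final: pos=(0,-5), heading=90, 3 segment(s) drawn
Waypoints (4 total):
(0, 0)
(5, 0)
(5, -5)
(0, -5)

Answer: (0, 0)
(5, 0)
(5, -5)
(0, -5)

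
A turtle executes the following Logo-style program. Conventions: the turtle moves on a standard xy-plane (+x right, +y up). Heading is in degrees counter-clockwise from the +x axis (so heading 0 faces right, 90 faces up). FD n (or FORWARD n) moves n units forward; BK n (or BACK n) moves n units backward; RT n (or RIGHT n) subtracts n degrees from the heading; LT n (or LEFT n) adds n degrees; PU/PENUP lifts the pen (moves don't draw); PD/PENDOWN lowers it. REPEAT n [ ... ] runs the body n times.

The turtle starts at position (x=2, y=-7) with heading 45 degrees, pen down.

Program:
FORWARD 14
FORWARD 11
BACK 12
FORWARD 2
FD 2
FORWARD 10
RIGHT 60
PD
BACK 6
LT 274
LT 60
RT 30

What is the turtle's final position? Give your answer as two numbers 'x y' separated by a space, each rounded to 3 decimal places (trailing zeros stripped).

Executing turtle program step by step:
Start: pos=(2,-7), heading=45, pen down
FD 14: (2,-7) -> (11.899,2.899) [heading=45, draw]
FD 11: (11.899,2.899) -> (19.678,10.678) [heading=45, draw]
BK 12: (19.678,10.678) -> (11.192,2.192) [heading=45, draw]
FD 2: (11.192,2.192) -> (12.607,3.607) [heading=45, draw]
FD 2: (12.607,3.607) -> (14.021,5.021) [heading=45, draw]
FD 10: (14.021,5.021) -> (21.092,12.092) [heading=45, draw]
RT 60: heading 45 -> 345
PD: pen down
BK 6: (21.092,12.092) -> (15.296,13.645) [heading=345, draw]
LT 274: heading 345 -> 259
LT 60: heading 259 -> 319
RT 30: heading 319 -> 289
Final: pos=(15.296,13.645), heading=289, 7 segment(s) drawn

Answer: 15.296 13.645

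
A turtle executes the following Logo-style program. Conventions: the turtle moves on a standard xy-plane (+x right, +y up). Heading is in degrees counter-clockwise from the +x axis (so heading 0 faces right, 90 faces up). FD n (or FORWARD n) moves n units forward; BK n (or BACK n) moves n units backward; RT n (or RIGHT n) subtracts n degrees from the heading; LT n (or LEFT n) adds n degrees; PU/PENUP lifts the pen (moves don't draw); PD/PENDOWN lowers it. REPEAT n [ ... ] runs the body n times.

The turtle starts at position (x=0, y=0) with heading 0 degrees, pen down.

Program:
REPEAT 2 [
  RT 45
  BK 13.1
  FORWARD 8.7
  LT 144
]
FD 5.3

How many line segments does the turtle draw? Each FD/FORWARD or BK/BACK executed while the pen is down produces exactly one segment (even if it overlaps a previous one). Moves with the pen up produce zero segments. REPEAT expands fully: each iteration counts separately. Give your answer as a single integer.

Executing turtle program step by step:
Start: pos=(0,0), heading=0, pen down
REPEAT 2 [
  -- iteration 1/2 --
  RT 45: heading 0 -> 315
  BK 13.1: (0,0) -> (-9.263,9.263) [heading=315, draw]
  FD 8.7: (-9.263,9.263) -> (-3.111,3.111) [heading=315, draw]
  LT 144: heading 315 -> 99
  -- iteration 2/2 --
  RT 45: heading 99 -> 54
  BK 13.1: (-3.111,3.111) -> (-10.811,-7.487) [heading=54, draw]
  FD 8.7: (-10.811,-7.487) -> (-5.698,-0.448) [heading=54, draw]
  LT 144: heading 54 -> 198
]
FD 5.3: (-5.698,-0.448) -> (-10.738,-2.086) [heading=198, draw]
Final: pos=(-10.738,-2.086), heading=198, 5 segment(s) drawn
Segments drawn: 5

Answer: 5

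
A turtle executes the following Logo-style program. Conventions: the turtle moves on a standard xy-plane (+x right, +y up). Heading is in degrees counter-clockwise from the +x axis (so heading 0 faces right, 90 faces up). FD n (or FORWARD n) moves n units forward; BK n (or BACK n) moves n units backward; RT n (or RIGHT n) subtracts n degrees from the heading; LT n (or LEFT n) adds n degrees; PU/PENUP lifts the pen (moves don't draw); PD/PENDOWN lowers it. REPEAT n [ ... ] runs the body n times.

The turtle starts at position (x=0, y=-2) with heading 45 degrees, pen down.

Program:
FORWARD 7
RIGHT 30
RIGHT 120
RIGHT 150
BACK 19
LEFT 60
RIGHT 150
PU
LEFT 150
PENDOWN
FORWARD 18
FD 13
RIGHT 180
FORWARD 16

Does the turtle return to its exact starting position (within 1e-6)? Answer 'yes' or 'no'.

Answer: no

Derivation:
Executing turtle program step by step:
Start: pos=(0,-2), heading=45, pen down
FD 7: (0,-2) -> (4.95,2.95) [heading=45, draw]
RT 30: heading 45 -> 15
RT 120: heading 15 -> 255
RT 150: heading 255 -> 105
BK 19: (4.95,2.95) -> (9.867,-15.403) [heading=105, draw]
LT 60: heading 105 -> 165
RT 150: heading 165 -> 15
PU: pen up
LT 150: heading 15 -> 165
PD: pen down
FD 18: (9.867,-15.403) -> (-7.519,-10.744) [heading=165, draw]
FD 13: (-7.519,-10.744) -> (-20.076,-7.379) [heading=165, draw]
RT 180: heading 165 -> 345
FD 16: (-20.076,-7.379) -> (-4.622,-11.521) [heading=345, draw]
Final: pos=(-4.622,-11.521), heading=345, 5 segment(s) drawn

Start position: (0, -2)
Final position: (-4.622, -11.521)
Distance = 10.583; >= 1e-6 -> NOT closed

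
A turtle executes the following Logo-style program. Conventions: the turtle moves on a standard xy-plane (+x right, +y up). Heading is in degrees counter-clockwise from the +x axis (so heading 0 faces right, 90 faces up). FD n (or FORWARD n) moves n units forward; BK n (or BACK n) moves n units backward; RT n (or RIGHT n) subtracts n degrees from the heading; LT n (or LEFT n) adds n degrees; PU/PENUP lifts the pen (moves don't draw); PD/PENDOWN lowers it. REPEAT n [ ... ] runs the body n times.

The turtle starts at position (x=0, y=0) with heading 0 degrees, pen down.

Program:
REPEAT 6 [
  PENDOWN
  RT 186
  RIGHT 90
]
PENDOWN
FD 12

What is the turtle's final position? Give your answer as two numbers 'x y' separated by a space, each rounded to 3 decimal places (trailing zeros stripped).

Answer: -9.708 7.053

Derivation:
Executing turtle program step by step:
Start: pos=(0,0), heading=0, pen down
REPEAT 6 [
  -- iteration 1/6 --
  PD: pen down
  RT 186: heading 0 -> 174
  RT 90: heading 174 -> 84
  -- iteration 2/6 --
  PD: pen down
  RT 186: heading 84 -> 258
  RT 90: heading 258 -> 168
  -- iteration 3/6 --
  PD: pen down
  RT 186: heading 168 -> 342
  RT 90: heading 342 -> 252
  -- iteration 4/6 --
  PD: pen down
  RT 186: heading 252 -> 66
  RT 90: heading 66 -> 336
  -- iteration 5/6 --
  PD: pen down
  RT 186: heading 336 -> 150
  RT 90: heading 150 -> 60
  -- iteration 6/6 --
  PD: pen down
  RT 186: heading 60 -> 234
  RT 90: heading 234 -> 144
]
PD: pen down
FD 12: (0,0) -> (-9.708,7.053) [heading=144, draw]
Final: pos=(-9.708,7.053), heading=144, 1 segment(s) drawn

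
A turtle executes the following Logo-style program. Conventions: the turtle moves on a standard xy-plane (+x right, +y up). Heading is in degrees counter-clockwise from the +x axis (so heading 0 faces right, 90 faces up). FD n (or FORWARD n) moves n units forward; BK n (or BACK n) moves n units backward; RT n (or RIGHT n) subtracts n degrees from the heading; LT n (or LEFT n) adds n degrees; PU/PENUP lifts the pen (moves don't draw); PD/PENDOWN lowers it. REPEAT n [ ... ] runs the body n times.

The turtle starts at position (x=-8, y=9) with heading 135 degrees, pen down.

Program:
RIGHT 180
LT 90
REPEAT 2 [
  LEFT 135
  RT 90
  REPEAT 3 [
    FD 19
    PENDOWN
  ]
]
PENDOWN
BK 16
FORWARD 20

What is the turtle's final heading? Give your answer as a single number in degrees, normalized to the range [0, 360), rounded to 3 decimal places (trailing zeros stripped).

Answer: 135

Derivation:
Executing turtle program step by step:
Start: pos=(-8,9), heading=135, pen down
RT 180: heading 135 -> 315
LT 90: heading 315 -> 45
REPEAT 2 [
  -- iteration 1/2 --
  LT 135: heading 45 -> 180
  RT 90: heading 180 -> 90
  REPEAT 3 [
    -- iteration 1/3 --
    FD 19: (-8,9) -> (-8,28) [heading=90, draw]
    PD: pen down
    -- iteration 2/3 --
    FD 19: (-8,28) -> (-8,47) [heading=90, draw]
    PD: pen down
    -- iteration 3/3 --
    FD 19: (-8,47) -> (-8,66) [heading=90, draw]
    PD: pen down
  ]
  -- iteration 2/2 --
  LT 135: heading 90 -> 225
  RT 90: heading 225 -> 135
  REPEAT 3 [
    -- iteration 1/3 --
    FD 19: (-8,66) -> (-21.435,79.435) [heading=135, draw]
    PD: pen down
    -- iteration 2/3 --
    FD 19: (-21.435,79.435) -> (-34.87,92.87) [heading=135, draw]
    PD: pen down
    -- iteration 3/3 --
    FD 19: (-34.87,92.87) -> (-48.305,106.305) [heading=135, draw]
    PD: pen down
  ]
]
PD: pen down
BK 16: (-48.305,106.305) -> (-36.991,94.991) [heading=135, draw]
FD 20: (-36.991,94.991) -> (-51.134,109.134) [heading=135, draw]
Final: pos=(-51.134,109.134), heading=135, 8 segment(s) drawn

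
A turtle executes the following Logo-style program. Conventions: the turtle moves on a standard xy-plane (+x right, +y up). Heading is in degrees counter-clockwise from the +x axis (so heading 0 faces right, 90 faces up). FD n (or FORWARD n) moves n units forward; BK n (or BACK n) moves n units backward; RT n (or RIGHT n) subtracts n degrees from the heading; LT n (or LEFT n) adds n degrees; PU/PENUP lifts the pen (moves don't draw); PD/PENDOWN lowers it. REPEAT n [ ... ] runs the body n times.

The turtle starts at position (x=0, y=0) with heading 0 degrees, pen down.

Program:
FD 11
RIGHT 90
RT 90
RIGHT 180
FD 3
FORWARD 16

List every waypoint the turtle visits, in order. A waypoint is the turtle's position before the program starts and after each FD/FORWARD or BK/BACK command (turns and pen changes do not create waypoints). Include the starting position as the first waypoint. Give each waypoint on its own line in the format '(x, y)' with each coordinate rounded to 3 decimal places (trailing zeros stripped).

Executing turtle program step by step:
Start: pos=(0,0), heading=0, pen down
FD 11: (0,0) -> (11,0) [heading=0, draw]
RT 90: heading 0 -> 270
RT 90: heading 270 -> 180
RT 180: heading 180 -> 0
FD 3: (11,0) -> (14,0) [heading=0, draw]
FD 16: (14,0) -> (30,0) [heading=0, draw]
Final: pos=(30,0), heading=0, 3 segment(s) drawn
Waypoints (4 total):
(0, 0)
(11, 0)
(14, 0)
(30, 0)

Answer: (0, 0)
(11, 0)
(14, 0)
(30, 0)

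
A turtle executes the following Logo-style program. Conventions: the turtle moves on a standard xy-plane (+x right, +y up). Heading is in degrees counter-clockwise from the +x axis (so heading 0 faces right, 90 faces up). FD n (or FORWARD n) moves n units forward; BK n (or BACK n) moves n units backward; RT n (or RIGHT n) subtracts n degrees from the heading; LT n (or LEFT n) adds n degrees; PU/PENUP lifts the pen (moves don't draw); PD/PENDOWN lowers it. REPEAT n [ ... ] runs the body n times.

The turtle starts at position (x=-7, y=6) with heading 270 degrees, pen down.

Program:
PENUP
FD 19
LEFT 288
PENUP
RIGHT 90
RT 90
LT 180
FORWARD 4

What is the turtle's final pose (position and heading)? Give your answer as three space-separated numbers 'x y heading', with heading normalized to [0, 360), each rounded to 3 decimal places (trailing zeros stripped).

Answer: -10.804 -14.236 198

Derivation:
Executing turtle program step by step:
Start: pos=(-7,6), heading=270, pen down
PU: pen up
FD 19: (-7,6) -> (-7,-13) [heading=270, move]
LT 288: heading 270 -> 198
PU: pen up
RT 90: heading 198 -> 108
RT 90: heading 108 -> 18
LT 180: heading 18 -> 198
FD 4: (-7,-13) -> (-10.804,-14.236) [heading=198, move]
Final: pos=(-10.804,-14.236), heading=198, 0 segment(s) drawn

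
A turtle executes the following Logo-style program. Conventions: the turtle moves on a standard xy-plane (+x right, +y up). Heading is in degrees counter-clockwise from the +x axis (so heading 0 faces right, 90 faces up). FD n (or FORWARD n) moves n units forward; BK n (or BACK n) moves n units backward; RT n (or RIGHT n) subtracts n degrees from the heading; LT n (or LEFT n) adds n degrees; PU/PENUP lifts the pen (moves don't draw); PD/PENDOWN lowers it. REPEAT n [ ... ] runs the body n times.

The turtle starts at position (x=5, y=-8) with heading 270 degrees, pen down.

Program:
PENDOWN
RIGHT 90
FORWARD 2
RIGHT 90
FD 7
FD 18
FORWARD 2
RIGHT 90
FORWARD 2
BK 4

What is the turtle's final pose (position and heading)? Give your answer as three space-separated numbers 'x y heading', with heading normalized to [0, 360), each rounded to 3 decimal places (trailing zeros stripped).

Answer: 1 19 0

Derivation:
Executing turtle program step by step:
Start: pos=(5,-8), heading=270, pen down
PD: pen down
RT 90: heading 270 -> 180
FD 2: (5,-8) -> (3,-8) [heading=180, draw]
RT 90: heading 180 -> 90
FD 7: (3,-8) -> (3,-1) [heading=90, draw]
FD 18: (3,-1) -> (3,17) [heading=90, draw]
FD 2: (3,17) -> (3,19) [heading=90, draw]
RT 90: heading 90 -> 0
FD 2: (3,19) -> (5,19) [heading=0, draw]
BK 4: (5,19) -> (1,19) [heading=0, draw]
Final: pos=(1,19), heading=0, 6 segment(s) drawn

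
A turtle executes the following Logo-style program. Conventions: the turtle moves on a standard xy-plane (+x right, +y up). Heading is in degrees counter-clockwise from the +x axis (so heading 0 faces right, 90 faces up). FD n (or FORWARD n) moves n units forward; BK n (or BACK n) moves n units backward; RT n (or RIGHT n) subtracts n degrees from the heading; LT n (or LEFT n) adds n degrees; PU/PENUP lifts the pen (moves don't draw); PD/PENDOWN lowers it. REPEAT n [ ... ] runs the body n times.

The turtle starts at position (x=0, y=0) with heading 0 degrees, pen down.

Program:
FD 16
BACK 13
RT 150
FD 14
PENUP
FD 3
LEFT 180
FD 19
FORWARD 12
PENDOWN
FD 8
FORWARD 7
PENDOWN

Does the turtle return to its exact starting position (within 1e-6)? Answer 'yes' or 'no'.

Executing turtle program step by step:
Start: pos=(0,0), heading=0, pen down
FD 16: (0,0) -> (16,0) [heading=0, draw]
BK 13: (16,0) -> (3,0) [heading=0, draw]
RT 150: heading 0 -> 210
FD 14: (3,0) -> (-9.124,-7) [heading=210, draw]
PU: pen up
FD 3: (-9.124,-7) -> (-11.722,-8.5) [heading=210, move]
LT 180: heading 210 -> 30
FD 19: (-11.722,-8.5) -> (4.732,1) [heading=30, move]
FD 12: (4.732,1) -> (15.124,7) [heading=30, move]
PD: pen down
FD 8: (15.124,7) -> (22.053,11) [heading=30, draw]
FD 7: (22.053,11) -> (28.115,14.5) [heading=30, draw]
PD: pen down
Final: pos=(28.115,14.5), heading=30, 5 segment(s) drawn

Start position: (0, 0)
Final position: (28.115, 14.5)
Distance = 31.634; >= 1e-6 -> NOT closed

Answer: no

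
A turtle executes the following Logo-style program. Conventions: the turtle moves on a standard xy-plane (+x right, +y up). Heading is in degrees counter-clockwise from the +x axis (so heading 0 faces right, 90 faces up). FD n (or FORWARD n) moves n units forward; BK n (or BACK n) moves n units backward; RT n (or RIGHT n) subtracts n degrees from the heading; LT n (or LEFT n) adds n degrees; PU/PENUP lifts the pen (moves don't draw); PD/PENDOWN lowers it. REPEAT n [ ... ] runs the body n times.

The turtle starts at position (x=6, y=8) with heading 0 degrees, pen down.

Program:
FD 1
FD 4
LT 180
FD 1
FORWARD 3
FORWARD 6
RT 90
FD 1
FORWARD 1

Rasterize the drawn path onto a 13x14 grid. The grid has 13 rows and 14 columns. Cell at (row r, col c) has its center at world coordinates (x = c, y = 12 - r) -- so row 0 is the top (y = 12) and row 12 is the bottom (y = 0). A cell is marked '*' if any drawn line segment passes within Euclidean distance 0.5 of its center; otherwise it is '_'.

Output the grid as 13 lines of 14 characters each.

Answer: ______________
______________
_*____________
_*____________
_***********__
______________
______________
______________
______________
______________
______________
______________
______________

Derivation:
Segment 0: (6,8) -> (7,8)
Segment 1: (7,8) -> (11,8)
Segment 2: (11,8) -> (10,8)
Segment 3: (10,8) -> (7,8)
Segment 4: (7,8) -> (1,8)
Segment 5: (1,8) -> (1,9)
Segment 6: (1,9) -> (1,10)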